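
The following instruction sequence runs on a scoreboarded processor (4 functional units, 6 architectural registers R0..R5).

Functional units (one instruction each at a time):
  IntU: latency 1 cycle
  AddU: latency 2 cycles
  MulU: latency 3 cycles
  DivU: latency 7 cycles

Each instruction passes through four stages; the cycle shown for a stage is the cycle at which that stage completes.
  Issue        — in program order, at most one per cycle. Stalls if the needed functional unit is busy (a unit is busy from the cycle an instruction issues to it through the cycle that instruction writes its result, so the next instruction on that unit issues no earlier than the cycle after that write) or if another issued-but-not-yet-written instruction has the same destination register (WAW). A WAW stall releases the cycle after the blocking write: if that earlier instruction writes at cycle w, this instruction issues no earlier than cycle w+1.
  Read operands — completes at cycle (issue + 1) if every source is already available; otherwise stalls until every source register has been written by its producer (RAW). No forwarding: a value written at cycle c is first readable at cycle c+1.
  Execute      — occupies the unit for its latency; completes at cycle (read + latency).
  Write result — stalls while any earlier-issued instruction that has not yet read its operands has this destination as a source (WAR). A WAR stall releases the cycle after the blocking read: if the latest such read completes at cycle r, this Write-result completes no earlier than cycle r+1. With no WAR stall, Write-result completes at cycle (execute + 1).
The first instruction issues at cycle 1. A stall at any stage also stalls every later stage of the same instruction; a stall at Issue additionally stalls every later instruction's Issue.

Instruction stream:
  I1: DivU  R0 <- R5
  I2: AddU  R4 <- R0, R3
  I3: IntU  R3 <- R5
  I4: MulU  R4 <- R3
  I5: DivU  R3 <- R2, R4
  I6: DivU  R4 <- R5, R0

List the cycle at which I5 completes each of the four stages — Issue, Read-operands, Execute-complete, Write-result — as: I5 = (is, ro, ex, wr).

I5 = (16, 21, 28, 29)

I1  is:1  ro:2  ex:9  wr:10
I2  is:2  ro:11  ex:13  wr:14  — RAW R0: wait I1 write@10
I3  is:3  ro:4  ex:5  wr:12  — WAR R3: wait I2 read@11
I4  is:15  ro:16  ex:19  wr:20  — WAW R4: wait I2 write@14
I5  is:16  ro:21  ex:28  wr:29  — RAW R4: wait I4 write@20
I6  is:30  ro:31  ex:38  wr:39  — struct: DivU busy until I5 writes@29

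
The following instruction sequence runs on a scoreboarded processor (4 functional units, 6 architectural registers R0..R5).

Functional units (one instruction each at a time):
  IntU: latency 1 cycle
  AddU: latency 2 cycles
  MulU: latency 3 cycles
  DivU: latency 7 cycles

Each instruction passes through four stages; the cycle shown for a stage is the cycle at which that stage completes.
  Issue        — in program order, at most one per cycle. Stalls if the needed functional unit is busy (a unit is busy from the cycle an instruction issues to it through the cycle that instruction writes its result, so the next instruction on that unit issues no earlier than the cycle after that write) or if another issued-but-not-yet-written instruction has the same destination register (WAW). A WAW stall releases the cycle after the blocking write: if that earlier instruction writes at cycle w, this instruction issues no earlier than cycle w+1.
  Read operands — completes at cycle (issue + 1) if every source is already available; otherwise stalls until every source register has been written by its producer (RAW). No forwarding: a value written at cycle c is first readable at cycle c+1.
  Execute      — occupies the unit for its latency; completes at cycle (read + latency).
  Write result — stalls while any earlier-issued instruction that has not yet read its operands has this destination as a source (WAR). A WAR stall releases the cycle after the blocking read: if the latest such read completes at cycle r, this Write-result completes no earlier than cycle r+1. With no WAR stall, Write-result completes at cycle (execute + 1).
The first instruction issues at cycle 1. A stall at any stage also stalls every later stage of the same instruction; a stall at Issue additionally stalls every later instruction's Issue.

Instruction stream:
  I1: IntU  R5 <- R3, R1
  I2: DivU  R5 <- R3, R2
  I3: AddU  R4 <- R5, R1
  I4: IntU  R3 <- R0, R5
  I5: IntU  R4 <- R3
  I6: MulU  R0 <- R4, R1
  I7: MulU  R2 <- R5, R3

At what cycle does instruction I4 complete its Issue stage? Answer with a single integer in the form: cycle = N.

I1: IS=1 RO=2 EX=3 WR=4
I2: IS=5 RO=6 EX=13 WR=14  [WAW R5: wait I1 write@4]
I3: IS=6 RO=15 EX=17 WR=18  [RAW R5: wait I2 write@14]
I4: IS=7 RO=15 EX=16 WR=17  [RAW R5: wait I2 write@14]
I5: IS=19 RO=20 EX=21 WR=22  [WAW R4: wait I3 write@18]
I6: IS=20 RO=23 EX=26 WR=27  [RAW R4: wait I5 write@22]
I7: IS=28 RO=29 EX=32 WR=33  [struct: MulU busy until I6 writes@27]

cycle = 7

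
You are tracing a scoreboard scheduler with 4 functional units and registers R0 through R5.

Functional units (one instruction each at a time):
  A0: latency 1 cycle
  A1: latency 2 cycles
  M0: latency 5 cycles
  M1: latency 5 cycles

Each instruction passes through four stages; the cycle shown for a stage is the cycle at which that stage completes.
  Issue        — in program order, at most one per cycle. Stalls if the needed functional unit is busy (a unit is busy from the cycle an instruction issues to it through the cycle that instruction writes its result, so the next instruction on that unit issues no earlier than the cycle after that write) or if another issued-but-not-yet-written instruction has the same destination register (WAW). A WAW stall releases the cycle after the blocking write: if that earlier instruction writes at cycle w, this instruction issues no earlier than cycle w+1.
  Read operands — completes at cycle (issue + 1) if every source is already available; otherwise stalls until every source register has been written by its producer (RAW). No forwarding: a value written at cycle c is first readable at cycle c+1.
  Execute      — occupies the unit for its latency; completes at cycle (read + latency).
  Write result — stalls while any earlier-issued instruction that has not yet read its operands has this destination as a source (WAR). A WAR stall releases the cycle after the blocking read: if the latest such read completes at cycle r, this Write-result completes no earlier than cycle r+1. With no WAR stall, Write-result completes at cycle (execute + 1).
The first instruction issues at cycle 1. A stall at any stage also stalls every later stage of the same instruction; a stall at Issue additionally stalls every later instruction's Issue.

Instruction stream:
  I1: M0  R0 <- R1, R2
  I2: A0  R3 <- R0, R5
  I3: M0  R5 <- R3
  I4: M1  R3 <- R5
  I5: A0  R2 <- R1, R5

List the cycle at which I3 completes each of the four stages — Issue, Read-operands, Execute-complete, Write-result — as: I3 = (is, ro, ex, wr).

  I1 | 1 | 2 | 7 | 8
  I2 | 2 | 9 | 10 | 11   RAW R0: wait I1 write@8
  I3 | 9 | 12 | 17 | 18   struct: M0 busy until I1 writes@8 · RAW R3: wait I2 write@11
  I4 | 12 | 19 | 24 | 25   WAW R3: wait I2 write@11 · RAW R5: wait I3 write@18
  I5 | 13 | 19 | 20 | 21   RAW R5: wait I3 write@18

I3 = (9, 12, 17, 18)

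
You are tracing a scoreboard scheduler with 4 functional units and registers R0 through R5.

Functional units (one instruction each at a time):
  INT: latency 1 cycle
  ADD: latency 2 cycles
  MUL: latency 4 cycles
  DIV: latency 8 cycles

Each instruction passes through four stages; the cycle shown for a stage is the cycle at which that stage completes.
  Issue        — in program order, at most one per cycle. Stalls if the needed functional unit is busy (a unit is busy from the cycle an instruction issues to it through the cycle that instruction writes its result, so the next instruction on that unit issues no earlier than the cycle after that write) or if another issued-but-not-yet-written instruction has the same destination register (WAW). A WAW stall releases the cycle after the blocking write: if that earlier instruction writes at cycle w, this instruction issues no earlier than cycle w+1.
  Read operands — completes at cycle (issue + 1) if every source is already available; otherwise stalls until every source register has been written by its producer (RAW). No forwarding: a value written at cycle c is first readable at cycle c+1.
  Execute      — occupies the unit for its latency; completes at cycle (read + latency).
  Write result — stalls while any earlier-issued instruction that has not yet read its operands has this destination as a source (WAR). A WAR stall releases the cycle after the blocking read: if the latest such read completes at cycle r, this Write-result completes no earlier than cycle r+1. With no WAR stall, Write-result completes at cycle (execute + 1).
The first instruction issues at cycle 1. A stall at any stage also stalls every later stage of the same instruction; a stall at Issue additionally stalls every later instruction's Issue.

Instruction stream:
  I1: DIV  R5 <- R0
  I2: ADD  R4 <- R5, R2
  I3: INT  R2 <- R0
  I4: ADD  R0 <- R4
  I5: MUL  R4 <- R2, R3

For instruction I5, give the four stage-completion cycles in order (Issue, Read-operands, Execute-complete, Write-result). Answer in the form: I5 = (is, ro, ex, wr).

c1: issue I1 (DIV)
c2: I1 read-ops; issue I2 (ADD)
c3: issue I3 (INT)
c4: I3 read-ops
c5: I3 finished on INT
c10: I1 finished on DIV
c11: I1→R5
c12: I2 read-ops
c13: I3→R2
c14: I2 finished on ADD
c15: I2→R4
c16: issue I4 (ADD)
c17: I4 read-ops; issue I5 (MUL)
c18: I5 read-ops
c19: I4 finished on ADD
c20: I4→R0
c22: I5 finished on MUL
c23: I5→R4

I5 = (17, 18, 22, 23)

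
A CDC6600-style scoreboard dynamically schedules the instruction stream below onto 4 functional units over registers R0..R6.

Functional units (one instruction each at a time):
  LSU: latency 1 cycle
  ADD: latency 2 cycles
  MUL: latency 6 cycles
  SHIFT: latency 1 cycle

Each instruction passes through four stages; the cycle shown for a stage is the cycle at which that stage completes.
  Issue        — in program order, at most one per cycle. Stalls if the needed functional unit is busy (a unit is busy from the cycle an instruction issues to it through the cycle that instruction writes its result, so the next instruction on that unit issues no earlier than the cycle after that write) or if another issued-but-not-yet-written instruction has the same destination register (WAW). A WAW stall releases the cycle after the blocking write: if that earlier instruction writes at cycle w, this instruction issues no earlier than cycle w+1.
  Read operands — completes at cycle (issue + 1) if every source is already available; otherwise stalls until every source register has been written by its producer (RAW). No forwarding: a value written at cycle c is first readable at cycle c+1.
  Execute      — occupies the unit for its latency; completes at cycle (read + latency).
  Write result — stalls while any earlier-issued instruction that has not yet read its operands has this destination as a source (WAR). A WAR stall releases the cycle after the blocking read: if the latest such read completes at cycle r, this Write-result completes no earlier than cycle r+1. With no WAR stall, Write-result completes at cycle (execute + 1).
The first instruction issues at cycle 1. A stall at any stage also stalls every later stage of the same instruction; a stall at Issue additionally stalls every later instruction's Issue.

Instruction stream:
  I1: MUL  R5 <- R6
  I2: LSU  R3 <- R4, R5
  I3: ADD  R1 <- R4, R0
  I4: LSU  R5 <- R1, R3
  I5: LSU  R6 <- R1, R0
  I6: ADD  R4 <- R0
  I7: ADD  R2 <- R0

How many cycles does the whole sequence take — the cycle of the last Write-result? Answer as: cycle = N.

cycle = 27

t=1  I1 issues→MUL
t=2  I1 reads | I2 issues→LSU
t=3  I3 issues→ADD
t=4  I3 reads
t=6  I3 exec-done
t=7  I3 writes R1
t=8  I1 exec-done
t=9  I1 writes R5
t=10  I2 reads
t=11  I2 exec-done
t=12  I2 writes R3
t=13  I4 issues→LSU
t=14  I4 reads
t=15  I4 exec-done
t=16  I4 writes R5
t=17  I5 issues→LSU
t=18  I5 reads | I6 issues→ADD
t=19  I5 exec-done | I6 reads
t=20  I5 writes R6
t=21  I6 exec-done
t=22  I6 writes R4
t=23  I7 issues→ADD
t=24  I7 reads
t=26  I7 exec-done
t=27  I7 writes R2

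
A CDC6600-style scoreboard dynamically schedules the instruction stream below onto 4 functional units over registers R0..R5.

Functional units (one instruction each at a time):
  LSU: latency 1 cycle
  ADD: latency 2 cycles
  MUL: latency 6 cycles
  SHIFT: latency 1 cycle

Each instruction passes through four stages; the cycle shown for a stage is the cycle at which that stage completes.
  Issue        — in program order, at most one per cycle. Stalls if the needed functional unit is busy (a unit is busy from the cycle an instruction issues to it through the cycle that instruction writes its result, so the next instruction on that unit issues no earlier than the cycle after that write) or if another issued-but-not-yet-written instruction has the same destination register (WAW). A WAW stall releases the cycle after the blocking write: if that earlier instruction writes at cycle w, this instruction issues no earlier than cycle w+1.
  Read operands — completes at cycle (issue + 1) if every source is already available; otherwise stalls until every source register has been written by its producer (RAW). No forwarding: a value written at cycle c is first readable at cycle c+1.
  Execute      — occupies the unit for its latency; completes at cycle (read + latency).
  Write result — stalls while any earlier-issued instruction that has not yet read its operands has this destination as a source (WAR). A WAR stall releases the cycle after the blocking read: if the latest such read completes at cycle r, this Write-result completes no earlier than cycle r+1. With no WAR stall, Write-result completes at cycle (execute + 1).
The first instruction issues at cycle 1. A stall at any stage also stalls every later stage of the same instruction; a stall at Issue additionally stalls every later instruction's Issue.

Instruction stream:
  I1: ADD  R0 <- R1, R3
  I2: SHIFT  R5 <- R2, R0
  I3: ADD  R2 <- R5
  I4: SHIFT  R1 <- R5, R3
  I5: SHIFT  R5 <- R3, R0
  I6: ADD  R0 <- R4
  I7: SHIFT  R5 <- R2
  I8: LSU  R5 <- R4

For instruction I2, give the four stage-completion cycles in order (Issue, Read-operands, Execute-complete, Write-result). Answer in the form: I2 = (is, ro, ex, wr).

cycle 1: I1→ADD
cycle 2: I1 RO · I2→SHIFT
cycle 4: I1 EX
cycle 5: I1 WR R0
cycle 6: I2 RO · I3→ADD
cycle 7: I2 EX
cycle 8: I2 WR R5
cycle 9: I3 RO · I4→SHIFT
cycle 10: I4 RO
cycle 11: I3 EX · I4 EX
cycle 12: I3 WR R2 · I4 WR R1
cycle 13: I5→SHIFT
cycle 14: I5 RO · I6→ADD
cycle 15: I5 EX · I6 RO
cycle 16: I5 WR R5
cycle 17: I6 EX · I7→SHIFT
cycle 18: I6 WR R0 · I7 RO
cycle 19: I7 EX
cycle 20: I7 WR R5
cycle 21: I8→LSU
cycle 22: I8 RO
cycle 23: I8 EX
cycle 24: I8 WR R5

I2 = (2, 6, 7, 8)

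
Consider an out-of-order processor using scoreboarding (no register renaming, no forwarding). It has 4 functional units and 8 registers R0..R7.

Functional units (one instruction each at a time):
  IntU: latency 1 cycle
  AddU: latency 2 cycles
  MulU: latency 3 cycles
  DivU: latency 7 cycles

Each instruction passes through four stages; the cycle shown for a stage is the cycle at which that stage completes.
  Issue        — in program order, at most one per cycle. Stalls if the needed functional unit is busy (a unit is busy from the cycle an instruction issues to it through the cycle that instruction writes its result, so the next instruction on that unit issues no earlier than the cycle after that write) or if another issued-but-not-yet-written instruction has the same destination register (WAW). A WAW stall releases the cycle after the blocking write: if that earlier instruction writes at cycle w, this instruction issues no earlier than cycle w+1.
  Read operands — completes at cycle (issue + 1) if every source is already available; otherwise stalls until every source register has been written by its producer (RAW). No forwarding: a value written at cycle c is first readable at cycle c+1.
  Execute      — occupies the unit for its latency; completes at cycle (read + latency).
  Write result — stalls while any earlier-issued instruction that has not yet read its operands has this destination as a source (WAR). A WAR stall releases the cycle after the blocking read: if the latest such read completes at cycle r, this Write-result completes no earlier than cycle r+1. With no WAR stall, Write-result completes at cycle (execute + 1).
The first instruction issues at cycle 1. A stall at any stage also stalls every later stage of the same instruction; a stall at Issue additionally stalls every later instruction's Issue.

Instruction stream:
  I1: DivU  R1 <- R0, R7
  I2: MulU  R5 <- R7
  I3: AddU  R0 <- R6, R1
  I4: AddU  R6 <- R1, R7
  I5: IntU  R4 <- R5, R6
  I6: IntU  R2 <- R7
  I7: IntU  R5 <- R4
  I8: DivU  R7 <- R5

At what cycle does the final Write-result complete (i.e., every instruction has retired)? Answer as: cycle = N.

c1: issue I1 (DivU)
c2: I1 read-ops | issue I2 (MulU)
c3: I2 read-ops | issue I3 (AddU)
c6: I2 finished on MulU
c7: I2→R5
c9: I1 finished on DivU
c10: I1→R1
c11: I3 read-ops
c13: I3 finished on AddU
c14: I3→R0
c15: issue I4 (AddU)
c16: I4 read-ops | issue I5 (IntU)
c18: I4 finished on AddU
c19: I4→R6
c20: I5 read-ops
c21: I5 finished on IntU
c22: I5→R4
c23: issue I6 (IntU)
c24: I6 read-ops
c25: I6 finished on IntU
c26: I6→R2
c27: issue I7 (IntU)
c28: I7 read-ops | issue I8 (DivU)
c29: I7 finished on IntU
c30: I7→R5
c31: I8 read-ops
c38: I8 finished on DivU
c39: I8→R7

cycle = 39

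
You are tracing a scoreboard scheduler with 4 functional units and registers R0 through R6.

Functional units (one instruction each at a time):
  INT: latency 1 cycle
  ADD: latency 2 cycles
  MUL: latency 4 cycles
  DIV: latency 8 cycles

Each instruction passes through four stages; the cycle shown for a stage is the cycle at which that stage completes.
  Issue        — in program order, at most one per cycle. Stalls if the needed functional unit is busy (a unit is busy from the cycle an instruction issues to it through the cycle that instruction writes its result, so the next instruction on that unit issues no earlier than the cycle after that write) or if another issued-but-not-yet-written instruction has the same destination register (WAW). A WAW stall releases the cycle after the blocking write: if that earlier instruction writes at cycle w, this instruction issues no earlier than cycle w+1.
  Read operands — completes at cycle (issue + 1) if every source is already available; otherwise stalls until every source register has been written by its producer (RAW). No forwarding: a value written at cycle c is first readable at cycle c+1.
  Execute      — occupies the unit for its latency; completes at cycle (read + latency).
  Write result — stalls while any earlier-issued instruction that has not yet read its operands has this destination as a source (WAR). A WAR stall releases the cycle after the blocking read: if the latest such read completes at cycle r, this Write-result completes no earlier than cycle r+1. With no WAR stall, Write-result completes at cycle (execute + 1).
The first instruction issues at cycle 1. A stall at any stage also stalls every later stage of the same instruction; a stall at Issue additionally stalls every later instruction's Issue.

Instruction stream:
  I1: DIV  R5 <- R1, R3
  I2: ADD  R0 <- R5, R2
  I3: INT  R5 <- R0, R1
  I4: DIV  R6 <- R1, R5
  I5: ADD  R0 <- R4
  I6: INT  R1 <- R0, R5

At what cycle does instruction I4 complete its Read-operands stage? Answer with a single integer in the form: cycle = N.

t=1  I1 dispatched to DIV
t=2  I1 operands ready, I2 dispatched to ADD
t=10  I1 complete
t=11  R5←I1
t=12  I2 operands ready, I3 dispatched to INT
t=13  I4 dispatched to DIV
t=14  I2 complete
t=15  R0←I2
t=16  I3 operands ready, I5 dispatched to ADD
t=17  I3 complete, I5 operands ready
t=18  R5←I3
t=19  I4 operands ready, I5 complete, I6 dispatched to INT
t=20  R0←I5
t=21  I6 operands ready
t=22  I6 complete
t=23  R1←I6
t=27  I4 complete
t=28  R6←I4

cycle = 19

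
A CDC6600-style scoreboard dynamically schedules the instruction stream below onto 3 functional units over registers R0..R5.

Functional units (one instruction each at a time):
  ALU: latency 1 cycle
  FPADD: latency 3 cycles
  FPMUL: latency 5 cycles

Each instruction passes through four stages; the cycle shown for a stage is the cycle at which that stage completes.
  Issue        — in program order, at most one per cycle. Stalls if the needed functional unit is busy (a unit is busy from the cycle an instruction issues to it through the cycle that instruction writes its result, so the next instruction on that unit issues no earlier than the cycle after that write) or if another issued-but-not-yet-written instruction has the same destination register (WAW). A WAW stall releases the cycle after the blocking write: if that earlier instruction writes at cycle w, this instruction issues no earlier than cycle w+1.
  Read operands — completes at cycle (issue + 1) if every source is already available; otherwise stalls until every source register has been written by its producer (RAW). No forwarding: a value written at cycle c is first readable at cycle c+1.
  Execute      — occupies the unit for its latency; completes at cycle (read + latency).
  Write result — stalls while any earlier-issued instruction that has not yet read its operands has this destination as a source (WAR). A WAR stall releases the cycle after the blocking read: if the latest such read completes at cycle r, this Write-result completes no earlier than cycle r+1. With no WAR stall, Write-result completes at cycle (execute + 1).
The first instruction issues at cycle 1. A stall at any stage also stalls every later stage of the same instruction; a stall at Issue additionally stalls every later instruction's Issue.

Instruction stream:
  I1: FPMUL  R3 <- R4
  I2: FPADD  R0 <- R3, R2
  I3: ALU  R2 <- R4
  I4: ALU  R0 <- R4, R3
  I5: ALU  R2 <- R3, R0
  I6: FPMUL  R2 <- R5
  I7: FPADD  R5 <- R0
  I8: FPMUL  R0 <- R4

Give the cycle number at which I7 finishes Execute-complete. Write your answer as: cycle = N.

cycle = 27

[1] I1 issues→FPMUL
[2] I1 reads · I2 issues→FPADD
[3] I3 issues→ALU
[4] I3 reads
[5] I3 exec-done
[7] I1 exec-done
[8] I1 writes R3
[9] I2 reads
[10] I3 writes R2
[12] I2 exec-done
[13] I2 writes R0
[14] I4 issues→ALU
[15] I4 reads
[16] I4 exec-done
[17] I4 writes R0
[18] I5 issues→ALU
[19] I5 reads
[20] I5 exec-done
[21] I5 writes R2
[22] I6 issues→FPMUL
[23] I6 reads · I7 issues→FPADD
[24] I7 reads
[27] I7 exec-done
[28] I6 exec-done · I7 writes R5
[29] I6 writes R2
[30] I8 issues→FPMUL
[31] I8 reads
[36] I8 exec-done
[37] I8 writes R0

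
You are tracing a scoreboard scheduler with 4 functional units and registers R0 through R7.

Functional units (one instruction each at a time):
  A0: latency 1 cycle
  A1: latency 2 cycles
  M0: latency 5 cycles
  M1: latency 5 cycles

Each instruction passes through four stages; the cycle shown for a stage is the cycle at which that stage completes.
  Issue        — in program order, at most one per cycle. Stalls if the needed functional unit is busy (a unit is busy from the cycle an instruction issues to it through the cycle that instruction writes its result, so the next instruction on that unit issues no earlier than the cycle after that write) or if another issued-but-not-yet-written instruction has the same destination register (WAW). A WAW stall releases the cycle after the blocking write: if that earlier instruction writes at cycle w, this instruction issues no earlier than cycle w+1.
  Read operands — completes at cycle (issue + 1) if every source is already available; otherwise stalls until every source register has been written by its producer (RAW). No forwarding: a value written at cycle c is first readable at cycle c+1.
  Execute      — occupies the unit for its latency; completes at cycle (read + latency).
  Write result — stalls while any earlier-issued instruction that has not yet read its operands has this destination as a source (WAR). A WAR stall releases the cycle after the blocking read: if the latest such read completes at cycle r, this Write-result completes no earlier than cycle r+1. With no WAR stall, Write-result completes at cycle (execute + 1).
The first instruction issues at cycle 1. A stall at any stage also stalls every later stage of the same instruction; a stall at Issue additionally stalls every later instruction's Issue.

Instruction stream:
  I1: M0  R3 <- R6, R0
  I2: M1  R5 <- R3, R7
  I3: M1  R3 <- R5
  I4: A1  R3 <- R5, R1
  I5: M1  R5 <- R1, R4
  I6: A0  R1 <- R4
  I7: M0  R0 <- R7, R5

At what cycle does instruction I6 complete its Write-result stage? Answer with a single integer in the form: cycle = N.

cycle = 29

t=1  I1 dispatched to M0
t=2  I1 operands ready | I2 dispatched to M1
t=7  I1 complete
t=8  R3←I1
t=9  I2 operands ready
t=14  I2 complete
t=15  R5←I2
t=16  I3 dispatched to M1
t=17  I3 operands ready
t=22  I3 complete
t=23  R3←I3
t=24  I4 dispatched to A1
t=25  I4 operands ready | I5 dispatched to M1
t=26  I5 operands ready | I6 dispatched to A0
t=27  I4 complete | I6 operands ready | I7 dispatched to M0
t=28  R3←I4 | I6 complete
t=29  R1←I6
t=31  I5 complete
t=32  R5←I5
t=33  I7 operands ready
t=38  I7 complete
t=39  R0←I7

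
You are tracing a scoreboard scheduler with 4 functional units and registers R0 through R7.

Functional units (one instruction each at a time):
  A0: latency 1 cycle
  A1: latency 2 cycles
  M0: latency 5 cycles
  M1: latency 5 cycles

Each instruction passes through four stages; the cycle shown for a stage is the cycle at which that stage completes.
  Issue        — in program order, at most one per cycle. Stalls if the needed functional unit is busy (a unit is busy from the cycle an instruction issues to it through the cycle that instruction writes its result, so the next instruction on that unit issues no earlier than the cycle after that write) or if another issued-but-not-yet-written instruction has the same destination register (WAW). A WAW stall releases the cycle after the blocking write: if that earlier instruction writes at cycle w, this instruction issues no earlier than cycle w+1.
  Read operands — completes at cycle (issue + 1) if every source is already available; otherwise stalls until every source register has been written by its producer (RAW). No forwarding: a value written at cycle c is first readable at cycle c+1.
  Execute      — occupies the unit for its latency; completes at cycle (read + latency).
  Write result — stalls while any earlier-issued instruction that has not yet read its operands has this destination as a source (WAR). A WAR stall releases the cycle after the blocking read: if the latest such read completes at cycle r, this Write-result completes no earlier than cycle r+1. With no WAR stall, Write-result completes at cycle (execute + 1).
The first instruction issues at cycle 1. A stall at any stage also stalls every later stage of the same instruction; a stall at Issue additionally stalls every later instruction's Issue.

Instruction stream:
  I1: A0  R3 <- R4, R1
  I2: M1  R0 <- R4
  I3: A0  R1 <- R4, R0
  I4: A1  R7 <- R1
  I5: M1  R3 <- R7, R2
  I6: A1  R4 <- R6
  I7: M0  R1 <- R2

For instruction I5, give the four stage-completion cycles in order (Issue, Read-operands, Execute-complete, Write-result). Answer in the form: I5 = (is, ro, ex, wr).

t=1  I1→A0
t=2  I1 RO, I2→M1
t=3  I1 EX, I2 RO
t=4  I1 WR R3
t=5  I3→A0
t=6  I4→A1
t=8  I2 EX
t=9  I2 WR R0
t=10  I3 RO, I5→M1
t=11  I3 EX
t=12  I3 WR R1
t=13  I4 RO
t=15  I4 EX
t=16  I4 WR R7
t=17  I5 RO, I6→A1
t=18  I6 RO, I7→M0
t=19  I7 RO
t=20  I6 EX
t=21  I6 WR R4
t=22  I5 EX
t=23  I5 WR R3
t=24  I7 EX
t=25  I7 WR R1

I5 = (10, 17, 22, 23)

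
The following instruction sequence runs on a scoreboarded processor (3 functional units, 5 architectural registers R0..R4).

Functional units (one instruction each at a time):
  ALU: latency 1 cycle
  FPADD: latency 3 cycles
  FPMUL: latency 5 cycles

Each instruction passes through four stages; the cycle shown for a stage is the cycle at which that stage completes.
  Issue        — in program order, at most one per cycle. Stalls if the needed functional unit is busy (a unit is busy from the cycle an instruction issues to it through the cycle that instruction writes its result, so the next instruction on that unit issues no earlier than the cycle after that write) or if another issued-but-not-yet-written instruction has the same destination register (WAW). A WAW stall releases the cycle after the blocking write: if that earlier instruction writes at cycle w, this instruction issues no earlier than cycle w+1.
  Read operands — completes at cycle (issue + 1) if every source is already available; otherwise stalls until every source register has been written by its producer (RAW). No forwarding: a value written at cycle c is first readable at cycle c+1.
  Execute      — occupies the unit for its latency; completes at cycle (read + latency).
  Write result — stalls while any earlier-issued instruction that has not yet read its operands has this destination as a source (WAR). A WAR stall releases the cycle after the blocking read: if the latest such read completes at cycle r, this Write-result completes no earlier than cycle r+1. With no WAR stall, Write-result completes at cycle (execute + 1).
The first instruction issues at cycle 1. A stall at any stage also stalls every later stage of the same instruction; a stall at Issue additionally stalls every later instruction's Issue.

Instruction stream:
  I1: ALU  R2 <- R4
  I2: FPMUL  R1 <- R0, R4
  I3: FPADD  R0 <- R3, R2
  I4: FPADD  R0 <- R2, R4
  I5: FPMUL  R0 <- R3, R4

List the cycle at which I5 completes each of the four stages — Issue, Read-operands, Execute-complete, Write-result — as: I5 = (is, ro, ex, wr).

I1 -> (1, 2, 3, 4)
I2 -> (2, 3, 8, 9)
I3 -> (3, 5, 8, 9)  // RAW R2: wait I1 write@4
I4 -> (10, 11, 14, 15)  // struct: FPADD busy until I3 writes@9
I5 -> (16, 17, 22, 23)  // WAW R0: wait I4 write@15

I5 = (16, 17, 22, 23)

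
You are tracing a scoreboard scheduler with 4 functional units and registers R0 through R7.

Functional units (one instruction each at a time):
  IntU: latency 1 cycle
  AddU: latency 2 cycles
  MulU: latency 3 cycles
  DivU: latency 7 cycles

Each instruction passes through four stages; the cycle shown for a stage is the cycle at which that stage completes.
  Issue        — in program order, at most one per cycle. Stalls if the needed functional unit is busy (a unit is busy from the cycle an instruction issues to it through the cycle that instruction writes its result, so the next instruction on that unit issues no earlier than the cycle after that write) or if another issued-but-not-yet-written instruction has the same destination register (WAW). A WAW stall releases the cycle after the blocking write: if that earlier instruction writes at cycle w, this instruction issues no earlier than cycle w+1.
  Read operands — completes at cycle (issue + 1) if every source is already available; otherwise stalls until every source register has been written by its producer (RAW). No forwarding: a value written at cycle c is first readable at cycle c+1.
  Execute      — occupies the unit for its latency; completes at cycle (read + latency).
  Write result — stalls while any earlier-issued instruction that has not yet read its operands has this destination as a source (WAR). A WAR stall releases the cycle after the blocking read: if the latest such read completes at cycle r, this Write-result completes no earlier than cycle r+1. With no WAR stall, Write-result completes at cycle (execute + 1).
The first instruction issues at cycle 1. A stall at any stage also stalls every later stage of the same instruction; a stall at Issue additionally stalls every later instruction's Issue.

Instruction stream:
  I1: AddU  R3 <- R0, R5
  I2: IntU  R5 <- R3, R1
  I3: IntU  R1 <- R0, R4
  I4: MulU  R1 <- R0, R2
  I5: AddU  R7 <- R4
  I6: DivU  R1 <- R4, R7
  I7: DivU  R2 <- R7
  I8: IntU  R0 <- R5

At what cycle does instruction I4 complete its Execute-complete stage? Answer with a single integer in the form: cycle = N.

cycle = 17

t=1  I1 issues→AddU
t=2  I1 reads, I2 issues→IntU
t=4  I1 exec-done
t=5  I1 writes R3
t=6  I2 reads
t=7  I2 exec-done
t=8  I2 writes R5
t=9  I3 issues→IntU
t=10  I3 reads
t=11  I3 exec-done
t=12  I3 writes R1
t=13  I4 issues→MulU
t=14  I4 reads, I5 issues→AddU
t=15  I5 reads
t=17  I4 exec-done, I5 exec-done
t=18  I4 writes R1, I5 writes R7
t=19  I6 issues→DivU
t=20  I6 reads
t=27  I6 exec-done
t=28  I6 writes R1
t=29  I7 issues→DivU
t=30  I7 reads, I8 issues→IntU
t=31  I8 reads
t=32  I8 exec-done
t=33  I8 writes R0
t=37  I7 exec-done
t=38  I7 writes R2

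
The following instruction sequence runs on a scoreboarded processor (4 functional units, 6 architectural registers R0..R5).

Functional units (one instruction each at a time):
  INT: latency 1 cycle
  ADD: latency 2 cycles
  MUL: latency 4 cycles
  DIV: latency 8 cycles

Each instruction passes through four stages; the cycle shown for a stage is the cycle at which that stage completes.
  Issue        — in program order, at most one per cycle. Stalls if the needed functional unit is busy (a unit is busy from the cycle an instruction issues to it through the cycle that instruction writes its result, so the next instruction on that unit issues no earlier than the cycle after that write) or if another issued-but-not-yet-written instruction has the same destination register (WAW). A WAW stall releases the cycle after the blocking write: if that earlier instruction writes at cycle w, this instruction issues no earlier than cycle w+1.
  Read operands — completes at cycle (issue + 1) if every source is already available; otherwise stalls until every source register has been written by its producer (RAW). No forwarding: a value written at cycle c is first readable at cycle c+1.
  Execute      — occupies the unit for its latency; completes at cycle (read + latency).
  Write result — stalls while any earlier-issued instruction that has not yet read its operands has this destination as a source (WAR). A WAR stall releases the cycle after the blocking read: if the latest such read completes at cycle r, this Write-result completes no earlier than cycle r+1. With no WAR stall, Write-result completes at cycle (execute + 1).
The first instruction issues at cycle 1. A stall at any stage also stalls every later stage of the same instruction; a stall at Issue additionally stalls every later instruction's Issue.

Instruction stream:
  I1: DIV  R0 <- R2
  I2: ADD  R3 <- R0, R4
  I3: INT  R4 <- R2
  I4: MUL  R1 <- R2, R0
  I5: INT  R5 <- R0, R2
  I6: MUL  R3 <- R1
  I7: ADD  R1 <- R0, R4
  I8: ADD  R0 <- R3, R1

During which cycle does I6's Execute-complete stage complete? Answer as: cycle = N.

cycle = 23

cycle 1: I1 dispatched to DIV
cycle 2: I1 operands ready, I2 dispatched to ADD
cycle 3: I3 dispatched to INT
cycle 4: I3 operands ready, I4 dispatched to MUL
cycle 5: I3 complete
cycle 10: I1 complete
cycle 11: R0←I1
cycle 12: I2 operands ready, I4 operands ready
cycle 13: R4←I3
cycle 14: I2 complete, I5 dispatched to INT
cycle 15: R3←I2, I5 operands ready
cycle 16: I4 complete, I5 complete
cycle 17: R1←I4, R5←I5
cycle 18: I6 dispatched to MUL
cycle 19: I6 operands ready, I7 dispatched to ADD
cycle 20: I7 operands ready
cycle 22: I7 complete
cycle 23: I6 complete, R1←I7
cycle 24: R3←I6, I8 dispatched to ADD
cycle 25: I8 operands ready
cycle 27: I8 complete
cycle 28: R0←I8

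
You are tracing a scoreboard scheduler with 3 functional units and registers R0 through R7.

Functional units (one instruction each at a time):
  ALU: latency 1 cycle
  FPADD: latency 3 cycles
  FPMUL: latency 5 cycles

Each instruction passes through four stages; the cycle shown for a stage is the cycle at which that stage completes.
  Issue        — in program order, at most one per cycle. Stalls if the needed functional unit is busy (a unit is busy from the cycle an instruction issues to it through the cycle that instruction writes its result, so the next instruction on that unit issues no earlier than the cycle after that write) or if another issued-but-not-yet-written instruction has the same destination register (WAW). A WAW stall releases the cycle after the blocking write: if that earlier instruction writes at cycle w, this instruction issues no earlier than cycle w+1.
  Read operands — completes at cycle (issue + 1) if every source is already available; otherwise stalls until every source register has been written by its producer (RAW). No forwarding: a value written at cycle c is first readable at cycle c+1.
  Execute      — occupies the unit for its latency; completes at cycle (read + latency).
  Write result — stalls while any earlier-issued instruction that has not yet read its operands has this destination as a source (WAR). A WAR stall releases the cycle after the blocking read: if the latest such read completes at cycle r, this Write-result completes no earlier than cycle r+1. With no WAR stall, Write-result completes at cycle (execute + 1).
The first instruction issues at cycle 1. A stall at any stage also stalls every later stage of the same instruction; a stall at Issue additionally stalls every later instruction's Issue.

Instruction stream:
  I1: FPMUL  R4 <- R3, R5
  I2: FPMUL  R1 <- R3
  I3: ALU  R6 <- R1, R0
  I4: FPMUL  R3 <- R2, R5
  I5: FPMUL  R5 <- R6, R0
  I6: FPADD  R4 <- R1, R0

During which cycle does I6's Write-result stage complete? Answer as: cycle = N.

cycle 1: I1→FPMUL
cycle 2: I1 RO
cycle 7: I1 EX
cycle 8: I1 WR R4
cycle 9: I2→FPMUL
cycle 10: I2 RO, I3→ALU
cycle 15: I2 EX
cycle 16: I2 WR R1
cycle 17: I3 RO, I4→FPMUL
cycle 18: I3 EX, I4 RO
cycle 19: I3 WR R6
cycle 23: I4 EX
cycle 24: I4 WR R3
cycle 25: I5→FPMUL
cycle 26: I5 RO, I6→FPADD
cycle 27: I6 RO
cycle 30: I6 EX
cycle 31: I5 EX, I6 WR R4
cycle 32: I5 WR R5

cycle = 31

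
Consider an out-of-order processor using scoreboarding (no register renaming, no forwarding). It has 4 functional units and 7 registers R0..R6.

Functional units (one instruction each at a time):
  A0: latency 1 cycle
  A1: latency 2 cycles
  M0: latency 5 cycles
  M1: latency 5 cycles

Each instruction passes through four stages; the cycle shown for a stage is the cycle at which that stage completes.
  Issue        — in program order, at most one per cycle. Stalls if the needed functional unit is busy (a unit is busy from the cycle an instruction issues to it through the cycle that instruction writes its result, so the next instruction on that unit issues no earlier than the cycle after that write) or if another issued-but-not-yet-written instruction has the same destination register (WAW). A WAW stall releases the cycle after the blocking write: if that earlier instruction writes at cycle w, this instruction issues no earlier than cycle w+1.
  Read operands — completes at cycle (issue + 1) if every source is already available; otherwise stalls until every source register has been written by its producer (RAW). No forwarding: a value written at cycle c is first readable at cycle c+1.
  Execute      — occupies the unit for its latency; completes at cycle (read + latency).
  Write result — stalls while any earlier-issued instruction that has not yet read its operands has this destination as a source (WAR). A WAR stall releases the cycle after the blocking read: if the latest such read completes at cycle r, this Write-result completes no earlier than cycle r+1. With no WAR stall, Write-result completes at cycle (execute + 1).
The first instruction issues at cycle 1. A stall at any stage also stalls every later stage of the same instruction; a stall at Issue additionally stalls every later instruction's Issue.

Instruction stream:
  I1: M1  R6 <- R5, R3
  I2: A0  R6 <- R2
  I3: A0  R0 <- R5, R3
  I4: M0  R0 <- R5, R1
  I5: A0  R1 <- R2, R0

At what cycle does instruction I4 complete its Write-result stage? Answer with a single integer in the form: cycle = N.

cycle = 24

I1 -> (1, 2, 7, 8)
I2 -> (9, 10, 11, 12)  // WAW R6: wait I1 write@8
I3 -> (13, 14, 15, 16)  // struct: A0 busy until I2 writes@12
I4 -> (17, 18, 23, 24)  // WAW R0: wait I3 write@16
I5 -> (18, 25, 26, 27)  // RAW R0: wait I4 write@24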